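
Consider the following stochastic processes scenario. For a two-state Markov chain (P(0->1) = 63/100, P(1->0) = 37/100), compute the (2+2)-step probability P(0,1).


P^4 = P^2 * P^2
Computing via matrix multiplication of the transition matrix.
Entry (0,1) of P^4 = 0.6300

0.6300


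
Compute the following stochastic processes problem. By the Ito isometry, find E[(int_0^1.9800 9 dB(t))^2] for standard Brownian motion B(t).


By Ito isometry: E[(int f dB)^2] = int f^2 dt
= 9^2 * 1.9800
= 81 * 1.9800 = 160.3800

160.3800


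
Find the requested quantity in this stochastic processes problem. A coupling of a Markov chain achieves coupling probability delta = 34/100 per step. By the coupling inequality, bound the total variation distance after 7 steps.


TV distance bound <= (1-delta)^n
= (1 - 0.3400)^7
= 0.6600^7
= 0.0546

0.0546


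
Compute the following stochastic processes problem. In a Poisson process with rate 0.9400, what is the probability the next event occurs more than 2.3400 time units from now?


P(X > t) = exp(-lambda * t)
= exp(-0.9400 * 2.3400)
= exp(-2.1996) = 0.1108

0.1108


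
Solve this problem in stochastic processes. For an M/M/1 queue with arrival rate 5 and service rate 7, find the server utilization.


rho = lambda/mu
= 5/7
= 0.7143

0.7143


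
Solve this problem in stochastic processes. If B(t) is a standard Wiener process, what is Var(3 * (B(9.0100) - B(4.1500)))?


Var(alpha*(B(t)-B(s))) = alpha^2 * (t-s)
= 3^2 * (9.0100 - 4.1500)
= 9 * 4.8600
= 43.7400

43.7400


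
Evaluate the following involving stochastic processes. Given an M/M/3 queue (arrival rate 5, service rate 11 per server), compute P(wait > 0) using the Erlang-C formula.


a = lambda/mu = 0.4545
rho = a/c = 0.1515
Erlang-C formula applied:
C(c,a) = 0.0117

0.0117


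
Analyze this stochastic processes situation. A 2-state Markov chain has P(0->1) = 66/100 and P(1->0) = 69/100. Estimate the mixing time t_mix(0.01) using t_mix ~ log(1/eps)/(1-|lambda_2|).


lambda_2 = |1 - p01 - p10| = |1 - 0.6600 - 0.6900| = 0.3500
t_mix ~ log(1/eps)/(1 - |lambda_2|)
= log(100)/(1 - 0.3500) = 4.6052/0.6500
= 7.0849

7.0849


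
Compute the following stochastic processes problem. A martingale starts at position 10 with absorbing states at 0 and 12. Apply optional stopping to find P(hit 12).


By optional stopping theorem: E(M at tau) = M(0) = 10
P(hit 12)*12 + P(hit 0)*0 = 10
P(hit 12) = (10 - 0)/(12 - 0) = 5/6 = 0.8333

0.8333


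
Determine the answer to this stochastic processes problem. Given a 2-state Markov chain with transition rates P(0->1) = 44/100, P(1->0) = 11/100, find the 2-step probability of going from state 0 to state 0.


Computing P^2 by matrix multiplication.
P = [[0.5600, 0.4400], [0.1100, 0.8900]]
After raising P to the power 2:
P^2(0,0) = 0.3620

0.3620


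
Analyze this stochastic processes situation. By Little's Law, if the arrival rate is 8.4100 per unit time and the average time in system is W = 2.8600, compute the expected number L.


Little's Law: L = lambda * W
= 8.4100 * 2.8600
= 24.0526

24.0526


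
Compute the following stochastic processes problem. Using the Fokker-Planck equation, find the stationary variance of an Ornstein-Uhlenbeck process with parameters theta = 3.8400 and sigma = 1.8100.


Stationary variance = sigma^2 / (2*theta)
= 1.8100^2 / (2*3.8400)
= 3.2761 / 7.6800
= 0.4266

0.4266


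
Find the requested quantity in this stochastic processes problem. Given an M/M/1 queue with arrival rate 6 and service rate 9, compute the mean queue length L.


rho = 6/9 = 0.6667
L = rho/(1-rho)
= 0.6667/0.3333
= 2.0000

2.0000


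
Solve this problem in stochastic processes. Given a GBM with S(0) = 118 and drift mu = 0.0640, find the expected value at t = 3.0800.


E[S(t)] = S(0) * exp(mu * t)
= 118 * exp(0.0640 * 3.0800)
= 118 * 1.2179
= 143.7110

143.7110


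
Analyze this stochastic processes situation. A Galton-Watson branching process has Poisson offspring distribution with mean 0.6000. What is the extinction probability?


Since mu = 0.6000 <= 1, extinction probability = 1.

1.0000


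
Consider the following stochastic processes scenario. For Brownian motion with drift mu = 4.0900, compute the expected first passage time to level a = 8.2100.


Expected first passage time = a/mu
= 8.2100/4.0900
= 2.0073

2.0073


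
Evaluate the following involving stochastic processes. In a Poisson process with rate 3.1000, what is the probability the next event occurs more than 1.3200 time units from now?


P(X > t) = exp(-lambda * t)
= exp(-3.1000 * 1.3200)
= exp(-4.0920) = 0.0167

0.0167


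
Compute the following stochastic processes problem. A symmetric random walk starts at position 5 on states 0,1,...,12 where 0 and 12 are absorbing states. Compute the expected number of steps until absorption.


For symmetric RW on 0,...,N with absorbing barriers, E(i) = i*(N-i)
E(5) = 5 * 7 = 35

35


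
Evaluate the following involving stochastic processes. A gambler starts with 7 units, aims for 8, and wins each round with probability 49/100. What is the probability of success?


Gambler's ruin formula:
r = q/p = 0.5100/0.4900 = 1.0408
P(win) = (1 - r^i)/(1 - r^N)
= (1 - 1.0408^7)/(1 - 1.0408^8)
= 0.8568

0.8568


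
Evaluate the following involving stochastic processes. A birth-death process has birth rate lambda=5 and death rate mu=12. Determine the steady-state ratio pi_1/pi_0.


For birth-death process, pi_n/pi_0 = (lambda/mu)^n
= (5/12)^1
= 0.4167

0.4167


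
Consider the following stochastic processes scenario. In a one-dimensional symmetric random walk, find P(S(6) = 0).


P(S(6) = 0) = C(6,3) / 4^3
= 20 / 64
= 0.3125

0.3125


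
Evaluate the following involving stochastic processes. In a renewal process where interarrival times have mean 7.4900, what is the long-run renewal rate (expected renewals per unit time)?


Long-run renewal rate = 1/E(X)
= 1/7.4900
= 0.1335

0.1335


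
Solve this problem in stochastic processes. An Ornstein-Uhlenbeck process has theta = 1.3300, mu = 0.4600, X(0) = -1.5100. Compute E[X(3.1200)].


E[X(t)] = mu + (X(0) - mu)*exp(-theta*t)
= 0.4600 + (-1.5100 - 0.4600)*exp(-1.3300*3.1200)
= 0.4600 + -1.9700 * 0.0158
= 0.4289

0.4289


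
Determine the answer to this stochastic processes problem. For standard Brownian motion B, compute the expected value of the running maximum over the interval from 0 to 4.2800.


E(max B(s)) = sqrt(2t/pi)
= sqrt(2*4.2800/pi)
= sqrt(2.7247)
= 1.6507

1.6507


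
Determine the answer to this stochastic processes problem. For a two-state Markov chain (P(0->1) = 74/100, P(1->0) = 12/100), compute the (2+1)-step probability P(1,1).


P^3 = P^2 * P^1
Computing via matrix multiplication of the transition matrix.
Entry (1,1) of P^3 = 0.8608

0.8608


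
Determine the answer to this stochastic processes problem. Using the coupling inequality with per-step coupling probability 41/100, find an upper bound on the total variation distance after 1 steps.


TV distance bound <= (1-delta)^n
= (1 - 0.4100)^1
= 0.5900^1
= 0.5900

0.5900


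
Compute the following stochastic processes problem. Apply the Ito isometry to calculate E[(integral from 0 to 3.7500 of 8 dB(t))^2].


By Ito isometry: E[(int f dB)^2] = int f^2 dt
= 8^2 * 3.7500
= 64 * 3.7500 = 240.0000

240.0000


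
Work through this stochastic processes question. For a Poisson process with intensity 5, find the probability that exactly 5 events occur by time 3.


P(N(t)=k) = (lambda*t)^k * exp(-lambda*t) / k!
lambda*t = 15
= 15^5 * exp(-15) / 5!
= 759375 * 3.0590e-07 / 120
= 0.0019

0.0019


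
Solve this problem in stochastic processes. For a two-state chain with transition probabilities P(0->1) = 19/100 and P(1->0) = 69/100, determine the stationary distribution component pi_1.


Stationary distribution: pi_0 = p10/(p01+p10), pi_1 = p01/(p01+p10)
p01 = 0.1900, p10 = 0.6900
pi_1 = 0.2159

0.2159


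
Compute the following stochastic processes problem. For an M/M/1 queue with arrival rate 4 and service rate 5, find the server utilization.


rho = lambda/mu
= 4/5
= 0.8000

0.8000


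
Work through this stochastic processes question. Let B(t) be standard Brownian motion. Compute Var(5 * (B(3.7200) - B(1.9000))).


Var(alpha*(B(t)-B(s))) = alpha^2 * (t-s)
= 5^2 * (3.7200 - 1.9000)
= 25 * 1.8200
= 45.5000

45.5000


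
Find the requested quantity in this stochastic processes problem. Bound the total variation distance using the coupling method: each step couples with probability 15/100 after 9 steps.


TV distance bound <= (1-delta)^n
= (1 - 0.1500)^9
= 0.8500^9
= 0.2316

0.2316


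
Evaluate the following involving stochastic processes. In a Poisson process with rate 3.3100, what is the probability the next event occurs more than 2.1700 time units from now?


P(X > t) = exp(-lambda * t)
= exp(-3.3100 * 2.1700)
= exp(-7.1827) = 7.5961e-04

7.5961e-04


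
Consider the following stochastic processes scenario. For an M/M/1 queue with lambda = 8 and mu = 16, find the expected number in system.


rho = 8/16 = 0.5000
L = rho/(1-rho)
= 0.5000/0.5000
= 1.0000

1.0000


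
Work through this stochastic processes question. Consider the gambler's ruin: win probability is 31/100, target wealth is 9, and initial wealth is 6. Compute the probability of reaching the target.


Gambler's ruin formula:
r = q/p = 0.6900/0.3100 = 2.2258
P(win) = (1 - r^i)/(1 - r^N)
= (1 - 2.2258^6)/(1 - 2.2258^9)
= 0.0900

0.0900


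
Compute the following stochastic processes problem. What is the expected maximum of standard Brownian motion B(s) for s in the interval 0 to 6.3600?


E(max B(s)) = sqrt(2t/pi)
= sqrt(2*6.3600/pi)
= sqrt(4.0489)
= 2.0122

2.0122


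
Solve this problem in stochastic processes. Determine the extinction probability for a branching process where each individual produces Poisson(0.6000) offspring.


Since mu = 0.6000 <= 1, extinction probability = 1.

1.0000


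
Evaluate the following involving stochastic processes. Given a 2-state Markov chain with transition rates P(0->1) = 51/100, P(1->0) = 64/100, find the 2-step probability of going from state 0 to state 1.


Computing P^2 by matrix multiplication.
P = [[0.4900, 0.5100], [0.6400, 0.3600]]
After raising P to the power 2:
P^2(0,1) = 0.4335

0.4335


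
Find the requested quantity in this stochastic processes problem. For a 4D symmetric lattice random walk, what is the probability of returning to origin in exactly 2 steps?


P(return in 2 steps) = P(reverse first step) = 1/(2d)
= 1/8
= 0.1250

0.1250


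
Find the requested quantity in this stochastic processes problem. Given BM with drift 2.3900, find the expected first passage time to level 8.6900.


Expected first passage time = a/mu
= 8.6900/2.3900
= 3.6360

3.6360


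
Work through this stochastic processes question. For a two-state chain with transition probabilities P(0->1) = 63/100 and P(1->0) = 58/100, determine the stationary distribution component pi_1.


Stationary distribution: pi_0 = p10/(p01+p10), pi_1 = p01/(p01+p10)
p01 = 0.6300, p10 = 0.5800
pi_1 = 0.5207

0.5207


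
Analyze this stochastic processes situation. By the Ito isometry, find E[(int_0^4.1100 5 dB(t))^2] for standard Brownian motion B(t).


By Ito isometry: E[(int f dB)^2] = int f^2 dt
= 5^2 * 4.1100
= 25 * 4.1100 = 102.7500

102.7500


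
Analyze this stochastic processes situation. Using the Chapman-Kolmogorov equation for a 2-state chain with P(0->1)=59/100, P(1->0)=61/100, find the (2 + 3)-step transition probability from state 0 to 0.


P^5 = P^2 * P^3
Computing via matrix multiplication of the transition matrix.
Entry (0,0) of P^5 = 0.5082

0.5082


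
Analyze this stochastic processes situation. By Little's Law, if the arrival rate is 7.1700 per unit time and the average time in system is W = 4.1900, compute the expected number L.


Little's Law: L = lambda * W
= 7.1700 * 4.1900
= 30.0423

30.0423


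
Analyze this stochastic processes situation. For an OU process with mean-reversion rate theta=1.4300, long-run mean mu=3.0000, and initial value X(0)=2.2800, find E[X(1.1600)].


E[X(t)] = mu + (X(0) - mu)*exp(-theta*t)
= 3.0000 + (2.2800 - 3.0000)*exp(-1.4300*1.1600)
= 3.0000 + -0.7200 * 0.1904
= 2.8629

2.8629


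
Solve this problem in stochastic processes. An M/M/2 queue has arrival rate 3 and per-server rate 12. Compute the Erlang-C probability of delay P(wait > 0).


a = lambda/mu = 0.2500
rho = a/c = 0.1250
Erlang-C formula applied:
C(c,a) = 0.0278

0.0278


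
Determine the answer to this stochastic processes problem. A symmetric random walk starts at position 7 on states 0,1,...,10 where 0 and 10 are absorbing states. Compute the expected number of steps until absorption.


For symmetric RW on 0,...,N with absorbing barriers, E(i) = i*(N-i)
E(7) = 7 * 3 = 21

21


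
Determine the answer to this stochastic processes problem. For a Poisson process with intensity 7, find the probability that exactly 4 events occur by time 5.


P(N(t)=k) = (lambda*t)^k * exp(-lambda*t) / k!
lambda*t = 35
= 35^4 * exp(-35) / 4!
= 1500625 * 6.3051e-16 / 24
= 3.9423e-11

3.9423e-11


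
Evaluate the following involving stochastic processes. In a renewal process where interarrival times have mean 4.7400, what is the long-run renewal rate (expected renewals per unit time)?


Long-run renewal rate = 1/E(X)
= 1/4.7400
= 0.2110

0.2110


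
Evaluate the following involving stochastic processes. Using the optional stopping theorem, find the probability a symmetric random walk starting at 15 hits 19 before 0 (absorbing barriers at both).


By optional stopping theorem: E(M at tau) = M(0) = 15
P(hit 19)*19 + P(hit 0)*0 = 15
P(hit 19) = (15 - 0)/(19 - 0) = 15/19 = 0.7895

0.7895


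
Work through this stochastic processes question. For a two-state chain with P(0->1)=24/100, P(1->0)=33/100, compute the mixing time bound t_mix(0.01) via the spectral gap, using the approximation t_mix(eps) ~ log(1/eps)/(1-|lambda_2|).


lambda_2 = |1 - p01 - p10| = |1 - 0.2400 - 0.3300| = 0.4300
t_mix ~ log(1/eps)/(1 - |lambda_2|)
= log(100)/(1 - 0.4300) = 4.6052/0.5700
= 8.0792

8.0792


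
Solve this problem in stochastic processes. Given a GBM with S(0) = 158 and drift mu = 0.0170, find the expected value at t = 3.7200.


E[S(t)] = S(0) * exp(mu * t)
= 158 * exp(0.0170 * 3.7200)
= 158 * 1.0653
= 168.3146

168.3146


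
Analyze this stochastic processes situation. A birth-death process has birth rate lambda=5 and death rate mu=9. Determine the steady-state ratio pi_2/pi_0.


For birth-death process, pi_n/pi_0 = (lambda/mu)^n
= (5/9)^2
= 0.3086

0.3086


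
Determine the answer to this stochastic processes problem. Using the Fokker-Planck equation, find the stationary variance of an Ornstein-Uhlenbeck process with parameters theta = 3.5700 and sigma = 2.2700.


Stationary variance = sigma^2 / (2*theta)
= 2.2700^2 / (2*3.5700)
= 5.1529 / 7.1400
= 0.7217

0.7217


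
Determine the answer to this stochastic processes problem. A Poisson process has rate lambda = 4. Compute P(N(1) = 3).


P(N(t)=k) = (lambda*t)^k * exp(-lambda*t) / k!
lambda*t = 4
= 4^3 * exp(-4) / 3!
= 64 * 0.0183 / 6
= 0.1954

0.1954


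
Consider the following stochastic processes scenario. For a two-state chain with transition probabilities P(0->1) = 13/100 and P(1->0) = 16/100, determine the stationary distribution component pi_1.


Stationary distribution: pi_0 = p10/(p01+p10), pi_1 = p01/(p01+p10)
p01 = 0.1300, p10 = 0.1600
pi_1 = 0.4483

0.4483


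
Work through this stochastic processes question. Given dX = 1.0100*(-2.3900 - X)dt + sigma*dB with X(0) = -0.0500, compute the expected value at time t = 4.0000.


E[X(t)] = mu + (X(0) - mu)*exp(-theta*t)
= -2.3900 + (-0.0500 - -2.3900)*exp(-1.0100*4.0000)
= -2.3900 + 2.3400 * 0.0176
= -2.3488

-2.3488


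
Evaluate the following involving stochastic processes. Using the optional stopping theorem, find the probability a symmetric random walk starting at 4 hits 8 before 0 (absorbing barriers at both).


By optional stopping theorem: E(M at tau) = M(0) = 4
P(hit 8)*8 + P(hit 0)*0 = 4
P(hit 8) = (4 - 0)/(8 - 0) = 1/2 = 0.5000

0.5000


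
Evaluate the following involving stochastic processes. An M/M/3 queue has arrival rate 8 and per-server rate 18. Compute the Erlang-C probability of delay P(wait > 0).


a = lambda/mu = 0.4444
rho = a/c = 0.1481
Erlang-C formula applied:
C(c,a) = 0.0110

0.0110


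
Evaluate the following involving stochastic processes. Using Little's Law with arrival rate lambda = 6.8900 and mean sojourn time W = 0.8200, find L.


Little's Law: L = lambda * W
= 6.8900 * 0.8200
= 5.6498

5.6498


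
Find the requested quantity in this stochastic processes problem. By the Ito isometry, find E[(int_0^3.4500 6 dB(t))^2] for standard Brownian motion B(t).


By Ito isometry: E[(int f dB)^2] = int f^2 dt
= 6^2 * 3.4500
= 36 * 3.4500 = 124.2000

124.2000


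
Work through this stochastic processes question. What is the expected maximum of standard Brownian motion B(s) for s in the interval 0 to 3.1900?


E(max B(s)) = sqrt(2t/pi)
= sqrt(2*3.1900/pi)
= sqrt(2.0308)
= 1.4251

1.4251


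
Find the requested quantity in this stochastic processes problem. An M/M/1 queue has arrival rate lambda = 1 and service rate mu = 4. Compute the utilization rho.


rho = lambda/mu
= 1/4
= 0.2500

0.2500


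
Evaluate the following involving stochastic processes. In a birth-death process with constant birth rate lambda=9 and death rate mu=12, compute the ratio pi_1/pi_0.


For birth-death process, pi_n/pi_0 = (lambda/mu)^n
= (9/12)^1
= 0.7500

0.7500


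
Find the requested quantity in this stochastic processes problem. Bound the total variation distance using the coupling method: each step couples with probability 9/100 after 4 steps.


TV distance bound <= (1-delta)^n
= (1 - 0.0900)^4
= 0.9100^4
= 0.6857

0.6857


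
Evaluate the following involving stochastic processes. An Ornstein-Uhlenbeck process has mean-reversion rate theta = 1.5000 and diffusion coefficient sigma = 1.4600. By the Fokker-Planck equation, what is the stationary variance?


Stationary variance = sigma^2 / (2*theta)
= 1.4600^2 / (2*1.5000)
= 2.1316 / 3.0000
= 0.7105

0.7105


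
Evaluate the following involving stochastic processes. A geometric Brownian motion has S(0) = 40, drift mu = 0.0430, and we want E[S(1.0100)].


E[S(t)] = S(0) * exp(mu * t)
= 40 * exp(0.0430 * 1.0100)
= 40 * 1.0444
= 41.7755

41.7755


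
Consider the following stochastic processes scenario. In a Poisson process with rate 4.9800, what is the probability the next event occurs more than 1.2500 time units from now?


P(X > t) = exp(-lambda * t)
= exp(-4.9800 * 1.2500)
= exp(-6.2250) = 0.0020

0.0020


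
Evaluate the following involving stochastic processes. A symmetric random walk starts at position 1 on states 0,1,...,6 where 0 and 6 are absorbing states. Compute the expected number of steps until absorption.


For symmetric RW on 0,...,N with absorbing barriers, E(i) = i*(N-i)
E(1) = 1 * 5 = 5

5


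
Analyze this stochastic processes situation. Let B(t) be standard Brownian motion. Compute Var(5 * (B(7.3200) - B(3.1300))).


Var(alpha*(B(t)-B(s))) = alpha^2 * (t-s)
= 5^2 * (7.3200 - 3.1300)
= 25 * 4.1900
= 104.7500

104.7500


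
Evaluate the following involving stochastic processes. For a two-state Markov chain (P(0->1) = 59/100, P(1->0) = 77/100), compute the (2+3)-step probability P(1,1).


P^5 = P^2 * P^3
Computing via matrix multiplication of the transition matrix.
Entry (1,1) of P^5 = 0.4304

0.4304


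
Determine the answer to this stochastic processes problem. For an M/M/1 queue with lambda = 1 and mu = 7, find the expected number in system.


rho = 1/7 = 0.1429
L = rho/(1-rho)
= 0.1429/0.8571
= 0.1667

0.1667


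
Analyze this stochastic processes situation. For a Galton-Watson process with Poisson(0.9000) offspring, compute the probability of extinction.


Since mu = 0.9000 <= 1, extinction probability = 1.

1.0000


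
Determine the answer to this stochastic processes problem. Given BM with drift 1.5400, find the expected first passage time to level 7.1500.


Expected first passage time = a/mu
= 7.1500/1.5400
= 4.6429

4.6429


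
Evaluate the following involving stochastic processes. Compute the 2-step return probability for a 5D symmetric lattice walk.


P(return in 2 steps) = P(reverse first step) = 1/(2d)
= 1/10
= 0.1000

0.1000


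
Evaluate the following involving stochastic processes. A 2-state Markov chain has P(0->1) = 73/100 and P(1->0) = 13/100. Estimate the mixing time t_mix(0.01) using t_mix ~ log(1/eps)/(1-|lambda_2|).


lambda_2 = |1 - p01 - p10| = |1 - 0.7300 - 0.1300| = 0.1400
t_mix ~ log(1/eps)/(1 - |lambda_2|)
= log(100)/(1 - 0.1400) = 4.6052/0.8600
= 5.3548

5.3548


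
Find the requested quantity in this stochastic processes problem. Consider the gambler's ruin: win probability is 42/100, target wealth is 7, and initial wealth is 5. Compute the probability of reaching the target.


Gambler's ruin formula:
r = q/p = 0.5800/0.4200 = 1.3810
P(win) = (1 - r^i)/(1 - r^N)
= (1 - 1.3810^5)/(1 - 1.3810^7)
= 0.4689

0.4689


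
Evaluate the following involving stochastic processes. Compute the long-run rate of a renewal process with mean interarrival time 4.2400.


Long-run renewal rate = 1/E(X)
= 1/4.2400
= 0.2358

0.2358


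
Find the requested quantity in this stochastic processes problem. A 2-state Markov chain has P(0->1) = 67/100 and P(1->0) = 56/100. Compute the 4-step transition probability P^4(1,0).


Computing P^4 by matrix multiplication.
P = [[0.3300, 0.6700], [0.5600, 0.4400]]
After raising P to the power 4:
P^4(1,0) = 0.4540

0.4540


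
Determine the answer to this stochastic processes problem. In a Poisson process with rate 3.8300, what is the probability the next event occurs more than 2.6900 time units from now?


P(X > t) = exp(-lambda * t)
= exp(-3.8300 * 2.6900)
= exp(-10.3027) = 3.3542e-05

3.3542e-05


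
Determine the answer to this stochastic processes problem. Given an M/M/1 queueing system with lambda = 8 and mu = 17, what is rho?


rho = lambda/mu
= 8/17
= 0.4706

0.4706


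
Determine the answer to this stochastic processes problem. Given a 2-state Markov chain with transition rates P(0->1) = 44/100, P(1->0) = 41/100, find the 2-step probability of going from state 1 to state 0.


Computing P^2 by matrix multiplication.
P = [[0.5600, 0.4400], [0.4100, 0.5900]]
After raising P to the power 2:
P^2(1,0) = 0.4715

0.4715


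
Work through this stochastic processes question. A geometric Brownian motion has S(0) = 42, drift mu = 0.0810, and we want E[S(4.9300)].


E[S(t)] = S(0) * exp(mu * t)
= 42 * exp(0.0810 * 4.9300)
= 42 * 1.4908
= 62.6147

62.6147


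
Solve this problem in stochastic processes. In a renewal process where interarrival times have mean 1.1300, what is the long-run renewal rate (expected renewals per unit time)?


Long-run renewal rate = 1/E(X)
= 1/1.1300
= 0.8850

0.8850


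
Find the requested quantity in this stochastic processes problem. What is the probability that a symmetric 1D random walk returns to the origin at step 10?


P(S(10) = 0) = C(10,5) / 4^5
= 252 / 1024
= 0.2461

0.2461


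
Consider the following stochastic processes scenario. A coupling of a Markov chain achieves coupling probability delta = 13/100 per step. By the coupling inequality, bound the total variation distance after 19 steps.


TV distance bound <= (1-delta)^n
= (1 - 0.1300)^19
= 0.8700^19
= 0.0709

0.0709


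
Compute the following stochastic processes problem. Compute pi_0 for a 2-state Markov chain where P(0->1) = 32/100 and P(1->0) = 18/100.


Stationary distribution: pi_0 = p10/(p01+p10), pi_1 = p01/(p01+p10)
p01 = 0.3200, p10 = 0.1800
pi_0 = 0.3600

0.3600


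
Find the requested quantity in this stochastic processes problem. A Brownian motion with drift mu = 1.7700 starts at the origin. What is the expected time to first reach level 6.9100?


Expected first passage time = a/mu
= 6.9100/1.7700
= 3.9040

3.9040


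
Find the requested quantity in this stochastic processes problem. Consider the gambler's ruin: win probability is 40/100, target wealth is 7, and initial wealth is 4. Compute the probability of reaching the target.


Gambler's ruin formula:
r = q/p = 0.6000/0.4000 = 1.5000
P(win) = (1 - r^i)/(1 - r^N)
= (1 - 1.5000^4)/(1 - 1.5000^7)
= 0.2525

0.2525


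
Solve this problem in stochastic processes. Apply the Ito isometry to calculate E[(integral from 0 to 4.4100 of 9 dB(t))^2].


By Ito isometry: E[(int f dB)^2] = int f^2 dt
= 9^2 * 4.4100
= 81 * 4.4100 = 357.2100

357.2100


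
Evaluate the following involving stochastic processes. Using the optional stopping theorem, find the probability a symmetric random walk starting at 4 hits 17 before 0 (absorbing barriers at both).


By optional stopping theorem: E(M at tau) = M(0) = 4
P(hit 17)*17 + P(hit 0)*0 = 4
P(hit 17) = (4 - 0)/(17 - 0) = 4/17 = 0.2353

0.2353


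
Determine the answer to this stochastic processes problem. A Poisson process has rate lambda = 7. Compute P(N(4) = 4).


P(N(t)=k) = (lambda*t)^k * exp(-lambda*t) / k!
lambda*t = 28
= 28^4 * exp(-28) / 4!
= 614656 * 6.9144e-13 / 24
= 1.7708e-08

1.7708e-08


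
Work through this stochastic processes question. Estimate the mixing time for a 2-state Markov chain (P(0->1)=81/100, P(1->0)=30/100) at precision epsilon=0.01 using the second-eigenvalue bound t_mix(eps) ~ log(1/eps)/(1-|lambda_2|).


lambda_2 = |1 - p01 - p10| = |1 - 0.8100 - 0.3000| = 0.1100
t_mix ~ log(1/eps)/(1 - |lambda_2|)
= log(100)/(1 - 0.1100) = 4.6052/0.8900
= 5.1743

5.1743


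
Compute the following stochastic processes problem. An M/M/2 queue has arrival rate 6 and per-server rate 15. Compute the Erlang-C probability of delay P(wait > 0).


a = lambda/mu = 0.4000
rho = a/c = 0.2000
Erlang-C formula applied:
C(c,a) = 0.0667

0.0667


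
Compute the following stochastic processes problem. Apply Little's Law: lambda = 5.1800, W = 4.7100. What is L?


Little's Law: L = lambda * W
= 5.1800 * 4.7100
= 24.3978

24.3978


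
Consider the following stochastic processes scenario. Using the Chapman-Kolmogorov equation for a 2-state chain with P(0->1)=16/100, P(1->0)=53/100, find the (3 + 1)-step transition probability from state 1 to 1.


P^4 = P^3 * P^1
Computing via matrix multiplication of the transition matrix.
Entry (1,1) of P^4 = 0.2390

0.2390


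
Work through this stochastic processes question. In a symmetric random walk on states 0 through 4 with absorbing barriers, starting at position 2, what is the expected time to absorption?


For symmetric RW on 0,...,N with absorbing barriers, E(i) = i*(N-i)
E(2) = 2 * 2 = 4

4


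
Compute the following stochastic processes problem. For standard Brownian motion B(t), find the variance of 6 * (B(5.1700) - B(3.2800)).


Var(alpha*(B(t)-B(s))) = alpha^2 * (t-s)
= 6^2 * (5.1700 - 3.2800)
= 36 * 1.8900
= 68.0400

68.0400


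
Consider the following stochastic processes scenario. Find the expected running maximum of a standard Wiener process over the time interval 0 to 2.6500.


E(max B(s)) = sqrt(2t/pi)
= sqrt(2*2.6500/pi)
= sqrt(1.6870)
= 1.2989

1.2989


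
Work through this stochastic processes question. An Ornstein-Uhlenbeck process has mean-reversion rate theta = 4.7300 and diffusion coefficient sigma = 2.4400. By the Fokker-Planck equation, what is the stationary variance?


Stationary variance = sigma^2 / (2*theta)
= 2.4400^2 / (2*4.7300)
= 5.9536 / 9.4600
= 0.6293

0.6293


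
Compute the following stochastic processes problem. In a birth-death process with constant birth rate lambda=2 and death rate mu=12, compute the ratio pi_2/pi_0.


For birth-death process, pi_n/pi_0 = (lambda/mu)^n
= (2/12)^2
= 0.0278

0.0278


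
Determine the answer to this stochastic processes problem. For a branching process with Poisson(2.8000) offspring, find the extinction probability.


Since mu = 2.8000 > 1, extinction prob q < 1.
Solve s = exp(mu*(s-1)) iteratively.
q = 0.0750

0.0750


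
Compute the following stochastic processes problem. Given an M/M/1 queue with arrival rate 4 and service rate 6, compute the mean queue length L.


rho = 4/6 = 0.6667
L = rho/(1-rho)
= 0.6667/0.3333
= 2.0000

2.0000


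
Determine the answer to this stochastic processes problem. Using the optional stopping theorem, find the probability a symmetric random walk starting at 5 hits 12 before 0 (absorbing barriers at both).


By optional stopping theorem: E(M at tau) = M(0) = 5
P(hit 12)*12 + P(hit 0)*0 = 5
P(hit 12) = (5 - 0)/(12 - 0) = 5/12 = 0.4167

0.4167


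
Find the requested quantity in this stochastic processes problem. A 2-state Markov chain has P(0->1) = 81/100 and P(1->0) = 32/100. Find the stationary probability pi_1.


Stationary distribution: pi_0 = p10/(p01+p10), pi_1 = p01/(p01+p10)
p01 = 0.8100, p10 = 0.3200
pi_1 = 0.7168

0.7168


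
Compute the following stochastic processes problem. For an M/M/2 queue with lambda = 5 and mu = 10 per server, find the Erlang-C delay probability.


a = lambda/mu = 0.5000
rho = a/c = 0.2500
Erlang-C formula applied:
C(c,a) = 0.1000

0.1000


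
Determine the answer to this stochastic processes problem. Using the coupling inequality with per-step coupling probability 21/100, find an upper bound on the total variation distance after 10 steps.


TV distance bound <= (1-delta)^n
= (1 - 0.2100)^10
= 0.7900^10
= 0.0947

0.0947


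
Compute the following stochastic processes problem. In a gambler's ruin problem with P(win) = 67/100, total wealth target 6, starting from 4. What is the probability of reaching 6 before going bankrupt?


Gambler's ruin formula:
r = q/p = 0.3300/0.6700 = 0.4925
P(win) = (1 - r^i)/(1 - r^N)
= (1 - 0.4925^4)/(1 - 0.4925^6)
= 0.9548

0.9548


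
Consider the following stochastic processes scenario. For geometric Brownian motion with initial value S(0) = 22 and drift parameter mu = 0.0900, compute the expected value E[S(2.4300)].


E[S(t)] = S(0) * exp(mu * t)
= 22 * exp(0.0900 * 2.4300)
= 22 * 1.2445
= 27.3781

27.3781


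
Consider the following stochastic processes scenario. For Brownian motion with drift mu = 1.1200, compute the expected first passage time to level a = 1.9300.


Expected first passage time = a/mu
= 1.9300/1.1200
= 1.7232

1.7232


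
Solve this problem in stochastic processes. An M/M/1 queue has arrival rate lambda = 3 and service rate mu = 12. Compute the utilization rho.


rho = lambda/mu
= 3/12
= 0.2500

0.2500


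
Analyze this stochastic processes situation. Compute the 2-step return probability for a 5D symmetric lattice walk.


P(return in 2 steps) = P(reverse first step) = 1/(2d)
= 1/10
= 0.1000

0.1000


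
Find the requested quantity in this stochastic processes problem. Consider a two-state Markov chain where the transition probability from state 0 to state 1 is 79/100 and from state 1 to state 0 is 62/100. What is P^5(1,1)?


Computing P^5 by matrix multiplication.
P = [[0.2100, 0.7900], [0.6200, 0.3800]]
After raising P to the power 5:
P^5(1,1) = 0.5552

0.5552


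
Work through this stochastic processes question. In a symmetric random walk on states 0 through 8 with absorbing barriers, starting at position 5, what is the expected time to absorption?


For symmetric RW on 0,...,N with absorbing barriers, E(i) = i*(N-i)
E(5) = 5 * 3 = 15

15


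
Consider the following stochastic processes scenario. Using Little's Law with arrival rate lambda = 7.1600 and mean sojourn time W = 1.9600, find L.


Little's Law: L = lambda * W
= 7.1600 * 1.9600
= 14.0336

14.0336


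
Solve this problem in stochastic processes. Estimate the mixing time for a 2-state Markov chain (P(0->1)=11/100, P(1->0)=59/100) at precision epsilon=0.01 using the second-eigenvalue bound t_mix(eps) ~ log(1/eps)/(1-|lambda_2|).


lambda_2 = |1 - p01 - p10| = |1 - 0.1100 - 0.5900| = 0.3000
t_mix ~ log(1/eps)/(1 - |lambda_2|)
= log(100)/(1 - 0.3000) = 4.6052/0.7000
= 6.5788

6.5788


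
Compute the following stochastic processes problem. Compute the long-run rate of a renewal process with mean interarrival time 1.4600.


Long-run renewal rate = 1/E(X)
= 1/1.4600
= 0.6849

0.6849


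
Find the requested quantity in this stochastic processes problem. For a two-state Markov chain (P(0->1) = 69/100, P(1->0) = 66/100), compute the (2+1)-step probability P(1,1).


P^3 = P^2 * P^1
Computing via matrix multiplication of the transition matrix.
Entry (1,1) of P^3 = 0.4901

0.4901


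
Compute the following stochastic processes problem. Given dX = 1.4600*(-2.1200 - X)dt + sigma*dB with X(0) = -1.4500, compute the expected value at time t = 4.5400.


E[X(t)] = mu + (X(0) - mu)*exp(-theta*t)
= -2.1200 + (-1.4500 - -2.1200)*exp(-1.4600*4.5400)
= -2.1200 + 0.6700 * 0.0013
= -2.1191

-2.1191


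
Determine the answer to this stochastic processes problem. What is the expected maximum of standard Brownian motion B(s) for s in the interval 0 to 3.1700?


E(max B(s)) = sqrt(2t/pi)
= sqrt(2*3.1700/pi)
= sqrt(2.0181)
= 1.4206

1.4206


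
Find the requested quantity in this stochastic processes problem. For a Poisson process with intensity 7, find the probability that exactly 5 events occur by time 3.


P(N(t)=k) = (lambda*t)^k * exp(-lambda*t) / k!
lambda*t = 21
= 21^5 * exp(-21) / 5!
= 4084101 * 7.5826e-10 / 120
= 2.5807e-05

2.5807e-05


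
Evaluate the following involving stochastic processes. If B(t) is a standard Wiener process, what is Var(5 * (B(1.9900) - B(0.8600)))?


Var(alpha*(B(t)-B(s))) = alpha^2 * (t-s)
= 5^2 * (1.9900 - 0.8600)
= 25 * 1.1300
= 28.2500

28.2500


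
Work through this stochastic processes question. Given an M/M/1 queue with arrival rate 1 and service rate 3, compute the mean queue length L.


rho = 1/3 = 0.3333
L = rho/(1-rho)
= 0.3333/0.6667
= 0.5000

0.5000


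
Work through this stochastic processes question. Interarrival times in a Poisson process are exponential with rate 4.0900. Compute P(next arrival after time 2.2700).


P(X > t) = exp(-lambda * t)
= exp(-4.0900 * 2.2700)
= exp(-9.2843) = 9.2871e-05

9.2871e-05


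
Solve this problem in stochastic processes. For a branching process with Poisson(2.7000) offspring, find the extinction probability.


Since mu = 2.7000 > 1, extinction prob q < 1.
Solve s = exp(mu*(s-1)) iteratively.
q = 0.0844

0.0844


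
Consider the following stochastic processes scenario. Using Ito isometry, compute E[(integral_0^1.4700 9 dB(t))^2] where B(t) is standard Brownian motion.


By Ito isometry: E[(int f dB)^2] = int f^2 dt
= 9^2 * 1.4700
= 81 * 1.4700 = 119.0700

119.0700


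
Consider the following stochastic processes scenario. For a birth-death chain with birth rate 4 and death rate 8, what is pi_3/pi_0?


For birth-death process, pi_n/pi_0 = (lambda/mu)^n
= (4/8)^3
= 0.1250

0.1250


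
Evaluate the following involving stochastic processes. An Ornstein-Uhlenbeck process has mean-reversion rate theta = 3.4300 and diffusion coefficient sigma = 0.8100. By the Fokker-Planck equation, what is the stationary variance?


Stationary variance = sigma^2 / (2*theta)
= 0.8100^2 / (2*3.4300)
= 0.6561 / 6.8600
= 0.0956

0.0956


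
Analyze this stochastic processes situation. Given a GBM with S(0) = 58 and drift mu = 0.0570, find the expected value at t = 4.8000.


E[S(t)] = S(0) * exp(mu * t)
= 58 * exp(0.0570 * 4.8000)
= 58 * 1.3147
= 76.2520

76.2520


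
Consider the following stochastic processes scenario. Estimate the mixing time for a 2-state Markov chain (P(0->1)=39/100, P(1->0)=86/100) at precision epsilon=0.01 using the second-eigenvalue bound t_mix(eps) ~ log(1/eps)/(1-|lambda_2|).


lambda_2 = |1 - p01 - p10| = |1 - 0.3900 - 0.8600| = 0.2500
t_mix ~ log(1/eps)/(1 - |lambda_2|)
= log(100)/(1 - 0.2500) = 4.6052/0.7500
= 6.1402

6.1402


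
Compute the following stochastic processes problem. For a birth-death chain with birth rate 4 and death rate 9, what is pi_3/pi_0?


For birth-death process, pi_n/pi_0 = (lambda/mu)^n
= (4/9)^3
= 0.0878

0.0878


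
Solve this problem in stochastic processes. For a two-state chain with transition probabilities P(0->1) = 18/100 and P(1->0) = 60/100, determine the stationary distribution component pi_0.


Stationary distribution: pi_0 = p10/(p01+p10), pi_1 = p01/(p01+p10)
p01 = 0.1800, p10 = 0.6000
pi_0 = 0.7692

0.7692


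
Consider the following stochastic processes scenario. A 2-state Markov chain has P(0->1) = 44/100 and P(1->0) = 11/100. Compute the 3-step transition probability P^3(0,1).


Computing P^3 by matrix multiplication.
P = [[0.5600, 0.4400], [0.1100, 0.8900]]
After raising P to the power 3:
P^3(0,1) = 0.7271

0.7271


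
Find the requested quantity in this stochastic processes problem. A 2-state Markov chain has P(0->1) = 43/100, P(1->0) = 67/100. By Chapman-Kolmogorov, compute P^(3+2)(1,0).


P^5 = P^3 * P^2
Computing via matrix multiplication of the transition matrix.
Entry (1,0) of P^5 = 0.6091

0.6091


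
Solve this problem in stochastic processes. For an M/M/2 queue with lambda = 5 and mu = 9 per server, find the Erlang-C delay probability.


a = lambda/mu = 0.5556
rho = a/c = 0.2778
Erlang-C formula applied:
C(c,a) = 0.1208

0.1208


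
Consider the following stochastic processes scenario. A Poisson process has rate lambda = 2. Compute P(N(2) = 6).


P(N(t)=k) = (lambda*t)^k * exp(-lambda*t) / k!
lambda*t = 4
= 4^6 * exp(-4) / 6!
= 4096 * 0.0183 / 720
= 0.1042

0.1042


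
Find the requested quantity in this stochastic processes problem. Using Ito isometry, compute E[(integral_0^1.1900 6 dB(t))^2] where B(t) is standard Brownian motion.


By Ito isometry: E[(int f dB)^2] = int f^2 dt
= 6^2 * 1.1900
= 36 * 1.1900 = 42.8400

42.8400


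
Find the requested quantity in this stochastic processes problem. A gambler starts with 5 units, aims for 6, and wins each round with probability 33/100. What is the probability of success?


Gambler's ruin formula:
r = q/p = 0.6700/0.3300 = 2.0303
P(win) = (1 - r^i)/(1 - r^N)
= (1 - 2.0303^5)/(1 - 2.0303^6)
= 0.4852

0.4852


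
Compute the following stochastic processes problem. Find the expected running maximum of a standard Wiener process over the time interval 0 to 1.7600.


E(max B(s)) = sqrt(2t/pi)
= sqrt(2*1.7600/pi)
= sqrt(1.1205)
= 1.0585

1.0585


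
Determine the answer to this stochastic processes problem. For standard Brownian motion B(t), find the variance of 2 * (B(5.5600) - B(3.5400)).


Var(alpha*(B(t)-B(s))) = alpha^2 * (t-s)
= 2^2 * (5.5600 - 3.5400)
= 4 * 2.0200
= 8.0800

8.0800


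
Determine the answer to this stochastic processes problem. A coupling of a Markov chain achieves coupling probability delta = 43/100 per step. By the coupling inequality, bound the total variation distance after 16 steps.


TV distance bound <= (1-delta)^n
= (1 - 0.4300)^16
= 0.5700^16
= 1.2416e-04

1.2416e-04


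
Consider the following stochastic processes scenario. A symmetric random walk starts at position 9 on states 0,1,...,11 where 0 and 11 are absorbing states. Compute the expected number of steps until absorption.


For symmetric RW on 0,...,N with absorbing barriers, E(i) = i*(N-i)
E(9) = 9 * 2 = 18

18


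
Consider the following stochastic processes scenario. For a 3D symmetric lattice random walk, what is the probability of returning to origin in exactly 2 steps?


P(return in 2 steps) = P(reverse first step) = 1/(2d)
= 1/6
= 0.1667

0.1667


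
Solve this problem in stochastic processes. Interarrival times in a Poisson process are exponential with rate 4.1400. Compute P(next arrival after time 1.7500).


P(X > t) = exp(-lambda * t)
= exp(-4.1400 * 1.7500)
= exp(-7.2450) = 7.1373e-04

7.1373e-04
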